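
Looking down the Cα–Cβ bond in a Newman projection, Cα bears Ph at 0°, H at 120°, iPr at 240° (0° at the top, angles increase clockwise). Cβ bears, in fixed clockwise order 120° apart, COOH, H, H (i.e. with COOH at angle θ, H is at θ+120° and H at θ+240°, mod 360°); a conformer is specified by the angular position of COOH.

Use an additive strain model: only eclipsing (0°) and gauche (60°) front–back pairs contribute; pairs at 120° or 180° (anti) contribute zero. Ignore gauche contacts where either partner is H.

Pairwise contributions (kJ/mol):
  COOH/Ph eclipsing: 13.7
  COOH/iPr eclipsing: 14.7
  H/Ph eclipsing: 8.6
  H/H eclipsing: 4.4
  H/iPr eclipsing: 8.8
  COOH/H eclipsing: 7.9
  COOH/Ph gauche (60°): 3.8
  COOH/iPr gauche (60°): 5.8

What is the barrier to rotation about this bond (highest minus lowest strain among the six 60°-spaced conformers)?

COOH at 0° is eclipsed. Ph at 0° is eclipsed with COOH at 0° (13.7); H at 120° is eclipsed with H at 120° (4.4); iPr at 240° is eclipsed with H at 240° (8.8). Total 26.9 kJ/mol.
COOH at 60° is staggered. Ph at 0° is gauche with COOH at 60° (3.8). Total 3.8 kJ/mol.
COOH at 120° is eclipsed. Ph at 0° is eclipsed with H at 0° (8.6); H at 120° is eclipsed with COOH at 120° (7.9); iPr at 240° is eclipsed with H at 240° (8.8). Total 25.3 kJ/mol.
COOH at 180° is staggered. iPr at 240° is gauche with COOH at 180° (5.8). Total 5.8 kJ/mol.
COOH at 240° is eclipsed. Ph at 0° is eclipsed with H at 0° (8.6); H at 120° is eclipsed with H at 120° (4.4); iPr at 240° is eclipsed with COOH at 240° (14.7). Total 27.7 kJ/mol.
COOH at 300° is staggered. Ph at 0° is gauche with COOH at 300° (3.8); iPr at 240° is gauche with COOH at 300° (5.8). Total 9.6 kJ/mol.
Max at 240° (27.7 kJ/mol), min at 60° (3.8 kJ/mol); barrier = 23.9 kJ/mol.

23.9 kJ/mol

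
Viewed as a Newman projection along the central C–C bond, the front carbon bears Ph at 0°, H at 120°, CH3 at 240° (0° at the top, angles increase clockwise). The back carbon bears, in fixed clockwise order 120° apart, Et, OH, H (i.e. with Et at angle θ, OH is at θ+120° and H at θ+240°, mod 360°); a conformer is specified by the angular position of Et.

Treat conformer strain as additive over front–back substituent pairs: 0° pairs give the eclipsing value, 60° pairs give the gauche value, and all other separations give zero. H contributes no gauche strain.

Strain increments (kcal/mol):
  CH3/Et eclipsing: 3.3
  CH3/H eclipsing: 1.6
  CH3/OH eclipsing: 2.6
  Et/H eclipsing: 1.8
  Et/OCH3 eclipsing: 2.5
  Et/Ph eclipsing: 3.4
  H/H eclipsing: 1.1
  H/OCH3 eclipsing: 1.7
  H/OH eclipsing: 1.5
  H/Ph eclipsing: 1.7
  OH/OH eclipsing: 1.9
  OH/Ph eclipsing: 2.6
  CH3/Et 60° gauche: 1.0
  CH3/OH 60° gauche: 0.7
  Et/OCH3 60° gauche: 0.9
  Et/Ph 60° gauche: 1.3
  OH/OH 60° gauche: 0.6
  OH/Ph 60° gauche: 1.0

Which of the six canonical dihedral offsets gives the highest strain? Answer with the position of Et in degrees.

240°

Et at 0° is eclipsed. Ph at 0° is eclipsed with Et at 0° (3.4); H at 120° is eclipsed with OH at 120° (1.5); CH3 at 240° is eclipsed with H at 240° (1.6). Total 6.5 kcal/mol.
Et at 60° is staggered. Ph at 0° is gauche with Et at 60° (1.3); CH3 at 240° is gauche with OH at 180° (0.7). Total 2.0 kcal/mol.
Et at 120° is eclipsed. Ph at 0° is eclipsed with H at 0° (1.7); H at 120° is eclipsed with Et at 120° (1.8); CH3 at 240° is eclipsed with OH at 240° (2.6). Total 6.1 kcal/mol.
Et at 180° is staggered. Ph at 0° is gauche with OH at 300° (1.0); CH3 at 240° is gauche with Et at 180° (1.0); CH3 at 240° is gauche with OH at 300° (0.7). Total 2.7 kcal/mol.
Et at 240° is eclipsed. Ph at 0° is eclipsed with OH at 0° (2.6); H at 120° is eclipsed with H at 120° (1.1); CH3 at 240° is eclipsed with Et at 240° (3.3). Total 7.0 kcal/mol.
Et at 300° is staggered. Ph at 0° is gauche with Et at 300° (1.3); Ph at 0° is gauche with OH at 60° (1.0); CH3 at 240° is gauche with Et at 300° (1.0). Total 3.3 kcal/mol.
The maximum (7.0 kcal/mol) occurs with Et at 240°.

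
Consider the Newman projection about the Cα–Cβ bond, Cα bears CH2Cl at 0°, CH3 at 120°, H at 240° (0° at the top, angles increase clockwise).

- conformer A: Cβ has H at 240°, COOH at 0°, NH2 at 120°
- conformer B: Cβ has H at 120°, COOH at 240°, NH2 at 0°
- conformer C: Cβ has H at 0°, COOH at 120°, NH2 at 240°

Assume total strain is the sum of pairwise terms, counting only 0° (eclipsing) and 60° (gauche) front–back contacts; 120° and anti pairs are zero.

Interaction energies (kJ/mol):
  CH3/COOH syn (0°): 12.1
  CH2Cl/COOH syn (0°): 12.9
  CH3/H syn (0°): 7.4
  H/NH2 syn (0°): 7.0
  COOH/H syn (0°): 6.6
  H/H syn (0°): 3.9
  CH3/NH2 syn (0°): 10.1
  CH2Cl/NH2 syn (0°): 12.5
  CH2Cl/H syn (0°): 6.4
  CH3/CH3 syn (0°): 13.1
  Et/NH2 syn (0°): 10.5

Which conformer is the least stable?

A (eclipsed): CH2Cl(0°)/COOH(0°) eclipsed 12.9; CH3(120°)/NH2(120°) eclipsed 10.1; H(240°)/H(240°) eclipsed 3.9 → 26.9 kJ/mol.
B (eclipsed): CH2Cl(0°)/NH2(0°) eclipsed 12.5; CH3(120°)/H(120°) eclipsed 7.4; H(240°)/COOH(240°) eclipsed 6.6 → 26.5 kJ/mol.
C (eclipsed): CH2Cl(0°)/H(0°) eclipsed 6.4; CH3(120°)/COOH(120°) eclipsed 12.1; H(240°)/NH2(240°) eclipsed 7.0 → 25.5 kJ/mol.
A has the highest total (26.9 kJ/mol).

A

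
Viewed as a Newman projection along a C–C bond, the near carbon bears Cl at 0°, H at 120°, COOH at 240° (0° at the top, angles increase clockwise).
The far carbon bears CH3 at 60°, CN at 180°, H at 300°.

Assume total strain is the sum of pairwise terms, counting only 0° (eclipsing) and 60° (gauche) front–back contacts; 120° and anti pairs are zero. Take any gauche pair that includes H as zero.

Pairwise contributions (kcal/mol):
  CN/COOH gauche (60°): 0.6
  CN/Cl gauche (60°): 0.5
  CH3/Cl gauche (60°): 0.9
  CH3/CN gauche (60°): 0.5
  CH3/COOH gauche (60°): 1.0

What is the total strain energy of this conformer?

1.5 kcal/mol

This conformer (staggered): Cl(0°)/CH3(60°) gauche 0.9; COOH(240°)/CN(180°) gauche 0.6 → 1.5 kcal/mol.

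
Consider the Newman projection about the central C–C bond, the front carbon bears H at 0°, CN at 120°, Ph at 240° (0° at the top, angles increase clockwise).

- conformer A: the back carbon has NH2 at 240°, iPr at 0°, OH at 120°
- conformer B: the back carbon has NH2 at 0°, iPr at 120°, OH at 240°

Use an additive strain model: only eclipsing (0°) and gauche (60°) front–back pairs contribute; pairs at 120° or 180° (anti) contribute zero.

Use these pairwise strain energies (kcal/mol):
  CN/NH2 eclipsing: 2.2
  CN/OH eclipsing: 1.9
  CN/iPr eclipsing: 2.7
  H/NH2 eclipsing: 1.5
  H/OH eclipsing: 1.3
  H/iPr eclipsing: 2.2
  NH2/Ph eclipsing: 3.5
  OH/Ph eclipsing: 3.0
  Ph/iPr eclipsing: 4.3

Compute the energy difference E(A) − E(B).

+0.4 kcal/mol

A (eclipsed): H(0°)/iPr(0°) eclipsed 2.2; CN(120°)/OH(120°) eclipsed 1.9; Ph(240°)/NH2(240°) eclipsed 3.5 → 7.6 kcal/mol.
B (eclipsed): H(0°)/NH2(0°) eclipsed 1.5; CN(120°)/iPr(120°) eclipsed 2.7; Ph(240°)/OH(240°) eclipsed 3.0 → 7.2 kcal/mol.
E(A) − E(B) = 7.6 − 7.2 = +0.4 kcal/mol.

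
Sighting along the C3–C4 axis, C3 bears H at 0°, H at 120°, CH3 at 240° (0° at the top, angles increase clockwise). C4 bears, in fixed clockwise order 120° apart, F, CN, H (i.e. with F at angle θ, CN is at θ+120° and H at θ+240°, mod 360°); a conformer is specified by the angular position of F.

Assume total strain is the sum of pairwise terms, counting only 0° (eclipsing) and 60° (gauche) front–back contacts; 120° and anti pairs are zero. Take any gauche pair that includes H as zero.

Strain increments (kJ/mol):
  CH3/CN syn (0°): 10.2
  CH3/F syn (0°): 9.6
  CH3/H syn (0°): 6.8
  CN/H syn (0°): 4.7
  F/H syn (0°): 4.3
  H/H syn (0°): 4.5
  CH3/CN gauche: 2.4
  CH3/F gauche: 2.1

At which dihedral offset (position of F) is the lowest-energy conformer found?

300°

F at 0° (eclipsed): H(0°)/F(0°) eclipsed 4.3; H(120°)/CN(120°) eclipsed 4.7; CH3(240°)/H(240°) eclipsed 6.8 → 15.8 kJ/mol.
F at 60° (staggered): CH3(240°)/CN(180°) gauche 2.4 → 2.4 kJ/mol.
F at 120° (eclipsed): H(0°)/H(0°) eclipsed 4.5; H(120°)/F(120°) eclipsed 4.3; CH3(240°)/CN(240°) eclipsed 10.2 → 19.0 kJ/mol.
F at 180° (staggered): CH3(240°)/F(180°) gauche 2.1; CH3(240°)/CN(300°) gauche 2.4 → 4.5 kJ/mol.
F at 240° (eclipsed): H(0°)/CN(0°) eclipsed 4.7; H(120°)/H(120°) eclipsed 4.5; CH3(240°)/F(240°) eclipsed 9.6 → 18.8 kJ/mol.
F at 300° (staggered): CH3(240°)/F(300°) gauche 2.1 → 2.1 kJ/mol.
The minimum (2.1 kJ/mol) occurs with F at 300°.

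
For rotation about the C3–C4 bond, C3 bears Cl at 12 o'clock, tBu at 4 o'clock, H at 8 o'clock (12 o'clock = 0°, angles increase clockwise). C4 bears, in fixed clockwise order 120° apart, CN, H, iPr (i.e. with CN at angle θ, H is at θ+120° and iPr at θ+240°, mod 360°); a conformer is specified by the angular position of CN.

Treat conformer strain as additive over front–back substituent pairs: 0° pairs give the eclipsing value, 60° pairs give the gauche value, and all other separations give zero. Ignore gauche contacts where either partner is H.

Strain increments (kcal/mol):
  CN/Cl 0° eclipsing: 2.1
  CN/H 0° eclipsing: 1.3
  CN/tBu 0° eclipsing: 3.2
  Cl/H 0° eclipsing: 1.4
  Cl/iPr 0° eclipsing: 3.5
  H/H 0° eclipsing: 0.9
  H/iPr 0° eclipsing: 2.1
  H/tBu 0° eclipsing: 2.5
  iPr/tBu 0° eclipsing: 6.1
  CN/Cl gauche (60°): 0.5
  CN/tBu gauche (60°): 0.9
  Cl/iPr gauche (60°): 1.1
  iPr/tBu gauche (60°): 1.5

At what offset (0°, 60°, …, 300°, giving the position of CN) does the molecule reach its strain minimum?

300°

CN at 0° (eclipsed): Cl–CN eclipsed, tBu–H eclipsed, H–iPr eclipsed; 2.1 + 2.5 + 2.1 = 6.7 kcal/mol.
CN at 60° (staggered): Cl–CN gauche, Cl–iPr gauche, tBu–CN gauche; 0.5 + 1.1 + 0.9 = 2.5 kcal/mol.
CN at 120° (eclipsed): Cl–iPr eclipsed, tBu–CN eclipsed, H–H eclipsed; 3.5 + 3.2 + 0.9 = 7.6 kcal/mol.
CN at 180° (staggered): Cl–iPr gauche, tBu–CN gauche, tBu–iPr gauche; 1.1 + 0.9 + 1.5 = 3.5 kcal/mol.
CN at 240° (eclipsed): Cl–H eclipsed, tBu–iPr eclipsed, H–CN eclipsed; 1.4 + 6.1 + 1.3 = 8.8 kcal/mol.
CN at 300° (staggered): Cl–CN gauche, tBu–iPr gauche; 0.5 + 1.5 = 2.0 kcal/mol.
The minimum (2.0 kcal/mol) occurs with CN at 300°.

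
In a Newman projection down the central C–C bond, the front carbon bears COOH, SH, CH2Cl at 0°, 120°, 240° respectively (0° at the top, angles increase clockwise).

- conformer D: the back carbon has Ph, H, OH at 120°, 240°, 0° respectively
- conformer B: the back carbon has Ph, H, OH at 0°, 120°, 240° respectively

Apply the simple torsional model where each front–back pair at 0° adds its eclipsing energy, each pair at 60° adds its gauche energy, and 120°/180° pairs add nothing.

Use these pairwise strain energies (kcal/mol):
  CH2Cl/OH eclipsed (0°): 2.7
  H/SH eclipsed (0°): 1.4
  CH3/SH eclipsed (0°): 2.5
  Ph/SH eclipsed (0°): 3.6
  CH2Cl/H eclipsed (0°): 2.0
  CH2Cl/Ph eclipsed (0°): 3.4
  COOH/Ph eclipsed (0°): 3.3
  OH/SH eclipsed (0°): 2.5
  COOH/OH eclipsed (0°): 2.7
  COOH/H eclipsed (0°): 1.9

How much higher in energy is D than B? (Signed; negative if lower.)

+0.9 kcal/mol

D (eclipsed): COOH–OH eclipsed, SH–Ph eclipsed, CH2Cl–H eclipsed; 2.7 + 3.6 + 2.0 = 8.3 kcal/mol.
B (eclipsed): COOH–Ph eclipsed, SH–H eclipsed, CH2Cl–OH eclipsed; 3.3 + 1.4 + 2.7 = 7.4 kcal/mol.
E(D) − E(B) = 8.3 − 7.4 = +0.9 kcal/mol.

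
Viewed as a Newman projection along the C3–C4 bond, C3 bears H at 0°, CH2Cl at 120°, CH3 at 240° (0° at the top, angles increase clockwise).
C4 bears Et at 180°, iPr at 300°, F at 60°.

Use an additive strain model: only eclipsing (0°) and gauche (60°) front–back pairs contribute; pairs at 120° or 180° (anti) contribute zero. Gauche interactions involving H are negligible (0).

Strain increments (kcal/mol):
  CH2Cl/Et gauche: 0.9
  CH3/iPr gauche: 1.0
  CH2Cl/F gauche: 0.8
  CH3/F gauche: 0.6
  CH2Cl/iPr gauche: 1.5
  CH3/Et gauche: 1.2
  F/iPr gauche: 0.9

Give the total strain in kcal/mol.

3.9 kcal/mol

This conformer (staggered): CH2Cl(120°)/Et(180°) gauche 0.9; CH2Cl(120°)/F(60°) gauche 0.8; CH3(240°)/Et(180°) gauche 1.2; CH3(240°)/iPr(300°) gauche 1.0 → 3.9 kcal/mol.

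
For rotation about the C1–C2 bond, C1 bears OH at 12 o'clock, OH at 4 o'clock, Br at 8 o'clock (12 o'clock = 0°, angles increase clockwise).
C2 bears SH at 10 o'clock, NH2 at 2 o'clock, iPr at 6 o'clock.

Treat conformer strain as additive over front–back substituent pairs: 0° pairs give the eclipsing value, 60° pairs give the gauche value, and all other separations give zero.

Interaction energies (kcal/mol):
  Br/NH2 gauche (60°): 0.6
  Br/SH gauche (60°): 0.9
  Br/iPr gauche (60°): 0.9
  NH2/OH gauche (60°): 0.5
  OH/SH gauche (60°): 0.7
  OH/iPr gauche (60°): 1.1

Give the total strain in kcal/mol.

This conformer is staggered. OH at 0° is gauche with SH at 300° (0.7); OH at 0° is gauche with NH2 at 60° (0.5); OH at 120° is gauche with NH2 at 60° (0.5); OH at 120° is gauche with iPr at 180° (1.1); Br at 240° is gauche with SH at 300° (0.9); Br at 240° is gauche with iPr at 180° (0.9). Total 4.6 kcal/mol.

4.6 kcal/mol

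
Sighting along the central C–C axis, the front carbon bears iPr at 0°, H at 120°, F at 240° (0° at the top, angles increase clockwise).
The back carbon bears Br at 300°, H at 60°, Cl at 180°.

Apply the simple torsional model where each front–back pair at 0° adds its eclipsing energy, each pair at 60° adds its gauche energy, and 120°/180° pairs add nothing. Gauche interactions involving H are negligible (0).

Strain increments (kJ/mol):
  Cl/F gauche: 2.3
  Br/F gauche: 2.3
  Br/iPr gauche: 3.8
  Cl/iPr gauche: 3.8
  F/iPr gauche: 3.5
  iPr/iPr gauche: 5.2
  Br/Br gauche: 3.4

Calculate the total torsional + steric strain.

8.4 kJ/mol

This conformer (staggered): iPr(0°)/Br(300°) gauche 3.8; F(240°)/Br(300°) gauche 2.3; F(240°)/Cl(180°) gauche 2.3 → 8.4 kJ/mol.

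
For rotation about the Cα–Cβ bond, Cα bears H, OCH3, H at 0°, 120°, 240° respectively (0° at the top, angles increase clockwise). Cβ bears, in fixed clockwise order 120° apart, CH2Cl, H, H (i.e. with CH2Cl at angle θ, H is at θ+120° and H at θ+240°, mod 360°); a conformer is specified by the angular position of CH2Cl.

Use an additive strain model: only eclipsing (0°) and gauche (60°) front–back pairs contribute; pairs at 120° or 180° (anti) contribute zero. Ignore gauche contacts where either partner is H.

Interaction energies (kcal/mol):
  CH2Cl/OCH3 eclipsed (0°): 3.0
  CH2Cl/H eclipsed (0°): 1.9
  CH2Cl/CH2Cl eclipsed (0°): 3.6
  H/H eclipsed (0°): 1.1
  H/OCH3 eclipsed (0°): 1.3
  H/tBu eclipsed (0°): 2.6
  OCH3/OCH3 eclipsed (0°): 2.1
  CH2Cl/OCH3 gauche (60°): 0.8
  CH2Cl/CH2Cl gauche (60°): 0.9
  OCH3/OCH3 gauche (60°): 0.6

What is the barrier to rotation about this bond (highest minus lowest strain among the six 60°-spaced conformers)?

5.2 kcal/mol

CH2Cl at 0° is eclipsed. H at 0° is eclipsed with CH2Cl at 0° (1.9); OCH3 at 120° is eclipsed with H at 120° (1.3); H at 240° is eclipsed with H at 240° (1.1). Total 4.3 kcal/mol.
CH2Cl at 60° is staggered. OCH3 at 120° is gauche with CH2Cl at 60° (0.8). Total 0.8 kcal/mol.
CH2Cl at 120° is eclipsed. H at 0° is eclipsed with H at 0° (1.1); OCH3 at 120° is eclipsed with CH2Cl at 120° (3.0); H at 240° is eclipsed with H at 240° (1.1). Total 5.2 kcal/mol.
CH2Cl at 180° is staggered. OCH3 at 120° is gauche with CH2Cl at 180° (0.8). Total 0.8 kcal/mol.
CH2Cl at 240° is eclipsed. H at 0° is eclipsed with H at 0° (1.1); OCH3 at 120° is eclipsed with H at 120° (1.3); H at 240° is eclipsed with CH2Cl at 240° (1.9). Total 4.3 kcal/mol.
CH2Cl at 300° (staggered): no non-H gauche contacts → 0.0 kcal/mol.
Max at 120° (5.2 kcal/mol), min at 300° (0.0 kcal/mol); barrier = 5.2 kcal/mol.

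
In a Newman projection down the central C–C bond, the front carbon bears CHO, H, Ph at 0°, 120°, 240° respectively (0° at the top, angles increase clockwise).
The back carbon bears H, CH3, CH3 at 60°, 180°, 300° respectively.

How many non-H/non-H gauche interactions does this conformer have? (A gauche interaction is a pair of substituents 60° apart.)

Non-H gauche pairs: CHO(0°)/CH3(300°); Ph(240°)/CH3(180°); Ph(240°)/CH3(300°) — 3 interactions.

3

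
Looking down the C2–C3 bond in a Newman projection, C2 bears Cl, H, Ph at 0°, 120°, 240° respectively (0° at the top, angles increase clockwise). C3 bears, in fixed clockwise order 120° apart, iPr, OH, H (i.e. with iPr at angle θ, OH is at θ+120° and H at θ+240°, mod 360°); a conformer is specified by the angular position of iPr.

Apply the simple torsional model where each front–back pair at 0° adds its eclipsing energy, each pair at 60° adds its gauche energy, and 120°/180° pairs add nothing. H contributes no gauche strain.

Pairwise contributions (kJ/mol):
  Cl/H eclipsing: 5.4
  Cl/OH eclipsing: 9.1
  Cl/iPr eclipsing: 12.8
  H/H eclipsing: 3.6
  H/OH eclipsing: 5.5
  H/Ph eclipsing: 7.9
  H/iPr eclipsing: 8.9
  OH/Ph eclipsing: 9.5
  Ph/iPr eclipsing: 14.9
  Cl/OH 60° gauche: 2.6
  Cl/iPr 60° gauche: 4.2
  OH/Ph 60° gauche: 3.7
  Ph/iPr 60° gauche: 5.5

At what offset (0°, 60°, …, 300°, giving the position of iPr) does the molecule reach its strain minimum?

60°

iPr at 0° (eclipsed): Cl(0°)/iPr(0°) eclipsed 12.8; H(120°)/OH(120°) eclipsed 5.5; Ph(240°)/H(240°) eclipsed 7.9 → 26.2 kJ/mol.
iPr at 60° (staggered): Cl(0°)/iPr(60°) gauche 4.2; Ph(240°)/OH(180°) gauche 3.7 → 7.9 kJ/mol.
iPr at 120° (eclipsed): Cl(0°)/H(0°) eclipsed 5.4; H(120°)/iPr(120°) eclipsed 8.9; Ph(240°)/OH(240°) eclipsed 9.5 → 23.8 kJ/mol.
iPr at 180° (staggered): Cl(0°)/OH(300°) gauche 2.6; Ph(240°)/iPr(180°) gauche 5.5; Ph(240°)/OH(300°) gauche 3.7 → 11.8 kJ/mol.
iPr at 240° (eclipsed): Cl(0°)/OH(0°) eclipsed 9.1; H(120°)/H(120°) eclipsed 3.6; Ph(240°)/iPr(240°) eclipsed 14.9 → 27.6 kJ/mol.
iPr at 300° (staggered): Cl(0°)/iPr(300°) gauche 4.2; Cl(0°)/OH(60°) gauche 2.6; Ph(240°)/iPr(300°) gauche 5.5 → 12.3 kJ/mol.
The minimum (7.9 kJ/mol) occurs with iPr at 60°.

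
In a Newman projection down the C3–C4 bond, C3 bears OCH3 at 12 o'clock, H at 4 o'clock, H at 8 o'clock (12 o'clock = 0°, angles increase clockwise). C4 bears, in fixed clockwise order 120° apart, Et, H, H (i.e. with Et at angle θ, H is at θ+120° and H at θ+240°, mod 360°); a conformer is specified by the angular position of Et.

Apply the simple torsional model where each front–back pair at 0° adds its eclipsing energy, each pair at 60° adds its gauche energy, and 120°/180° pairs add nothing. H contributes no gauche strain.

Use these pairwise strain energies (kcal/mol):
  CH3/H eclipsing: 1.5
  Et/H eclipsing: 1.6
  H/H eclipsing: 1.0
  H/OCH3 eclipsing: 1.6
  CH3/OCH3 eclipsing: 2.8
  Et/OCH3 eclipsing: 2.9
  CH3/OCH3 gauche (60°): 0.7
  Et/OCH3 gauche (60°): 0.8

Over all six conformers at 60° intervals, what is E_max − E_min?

4.9 kcal/mol

Et at 0° is eclipsed. OCH3 at 0° is eclipsed with Et at 0° (2.9); H at 120° is eclipsed with H at 120° (1.0); H at 240° is eclipsed with H at 240° (1.0). Total 4.9 kcal/mol.
Et at 60° is staggered. OCH3 at 0° is gauche with Et at 60° (0.8). Total 0.8 kcal/mol.
Et at 120° is eclipsed. OCH3 at 0° is eclipsed with H at 0° (1.6); H at 120° is eclipsed with Et at 120° (1.6); H at 240° is eclipsed with H at 240° (1.0). Total 4.2 kcal/mol.
Et at 180° (staggered): no non-H gauche contacts → 0.0 kcal/mol.
Et at 240° is eclipsed. OCH3 at 0° is eclipsed with H at 0° (1.6); H at 120° is eclipsed with H at 120° (1.0); H at 240° is eclipsed with Et at 240° (1.6). Total 4.2 kcal/mol.
Et at 300° is staggered. OCH3 at 0° is gauche with Et at 300° (0.8). Total 0.8 kcal/mol.
Max at 0° (4.9 kcal/mol), min at 180° (0.0 kcal/mol); barrier = 4.9 kcal/mol.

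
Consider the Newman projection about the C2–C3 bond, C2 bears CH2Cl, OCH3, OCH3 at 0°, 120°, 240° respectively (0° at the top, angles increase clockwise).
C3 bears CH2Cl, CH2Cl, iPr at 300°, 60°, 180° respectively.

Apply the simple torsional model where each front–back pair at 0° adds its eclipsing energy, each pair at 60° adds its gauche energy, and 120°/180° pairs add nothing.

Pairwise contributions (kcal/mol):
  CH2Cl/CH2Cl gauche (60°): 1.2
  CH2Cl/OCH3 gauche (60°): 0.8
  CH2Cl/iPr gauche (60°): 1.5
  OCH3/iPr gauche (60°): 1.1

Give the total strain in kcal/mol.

This conformer (staggered): CH2Cl(0°)/CH2Cl(300°) gauche 1.2; CH2Cl(0°)/CH2Cl(60°) gauche 1.2; OCH3(120°)/CH2Cl(60°) gauche 0.8; OCH3(120°)/iPr(180°) gauche 1.1; OCH3(240°)/CH2Cl(300°) gauche 0.8; OCH3(240°)/iPr(180°) gauche 1.1 → 6.2 kcal/mol.

6.2 kcal/mol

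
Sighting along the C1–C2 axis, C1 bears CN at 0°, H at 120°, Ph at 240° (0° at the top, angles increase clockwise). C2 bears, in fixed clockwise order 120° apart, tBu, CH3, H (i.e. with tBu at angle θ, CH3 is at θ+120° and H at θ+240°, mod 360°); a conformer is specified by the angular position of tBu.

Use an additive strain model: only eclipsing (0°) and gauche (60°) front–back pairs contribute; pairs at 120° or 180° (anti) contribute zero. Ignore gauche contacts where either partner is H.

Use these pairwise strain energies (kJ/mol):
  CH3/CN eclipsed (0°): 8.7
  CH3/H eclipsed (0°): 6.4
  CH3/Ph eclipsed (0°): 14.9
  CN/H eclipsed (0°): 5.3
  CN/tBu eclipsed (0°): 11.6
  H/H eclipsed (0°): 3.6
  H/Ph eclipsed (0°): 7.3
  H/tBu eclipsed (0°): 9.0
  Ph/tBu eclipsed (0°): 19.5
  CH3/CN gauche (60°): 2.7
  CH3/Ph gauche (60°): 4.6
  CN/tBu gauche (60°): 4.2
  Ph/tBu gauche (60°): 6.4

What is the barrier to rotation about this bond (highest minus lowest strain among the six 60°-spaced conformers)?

23.0 kJ/mol

tBu at 0° (eclipsed): CN(0°)/tBu(0°) eclipsed 11.6; H(120°)/CH3(120°) eclipsed 6.4; Ph(240°)/H(240°) eclipsed 7.3 → 25.3 kJ/mol.
tBu at 60° (staggered): CN(0°)/tBu(60°) gauche 4.2; Ph(240°)/CH3(180°) gauche 4.6 → 8.8 kJ/mol.
tBu at 120° (eclipsed): CN(0°)/H(0°) eclipsed 5.3; H(120°)/tBu(120°) eclipsed 9.0; Ph(240°)/CH3(240°) eclipsed 14.9 → 29.2 kJ/mol.
tBu at 180° (staggered): CN(0°)/CH3(300°) gauche 2.7; Ph(240°)/tBu(180°) gauche 6.4; Ph(240°)/CH3(300°) gauche 4.6 → 13.7 kJ/mol.
tBu at 240° (eclipsed): CN(0°)/CH3(0°) eclipsed 8.7; H(120°)/H(120°) eclipsed 3.6; Ph(240°)/tBu(240°) eclipsed 19.5 → 31.8 kJ/mol.
tBu at 300° (staggered): CN(0°)/tBu(300°) gauche 4.2; CN(0°)/CH3(60°) gauche 2.7; Ph(240°)/tBu(300°) gauche 6.4 → 13.3 kJ/mol.
Max at 240° (31.8 kJ/mol), min at 60° (8.8 kJ/mol); barrier = 23.0 kJ/mol.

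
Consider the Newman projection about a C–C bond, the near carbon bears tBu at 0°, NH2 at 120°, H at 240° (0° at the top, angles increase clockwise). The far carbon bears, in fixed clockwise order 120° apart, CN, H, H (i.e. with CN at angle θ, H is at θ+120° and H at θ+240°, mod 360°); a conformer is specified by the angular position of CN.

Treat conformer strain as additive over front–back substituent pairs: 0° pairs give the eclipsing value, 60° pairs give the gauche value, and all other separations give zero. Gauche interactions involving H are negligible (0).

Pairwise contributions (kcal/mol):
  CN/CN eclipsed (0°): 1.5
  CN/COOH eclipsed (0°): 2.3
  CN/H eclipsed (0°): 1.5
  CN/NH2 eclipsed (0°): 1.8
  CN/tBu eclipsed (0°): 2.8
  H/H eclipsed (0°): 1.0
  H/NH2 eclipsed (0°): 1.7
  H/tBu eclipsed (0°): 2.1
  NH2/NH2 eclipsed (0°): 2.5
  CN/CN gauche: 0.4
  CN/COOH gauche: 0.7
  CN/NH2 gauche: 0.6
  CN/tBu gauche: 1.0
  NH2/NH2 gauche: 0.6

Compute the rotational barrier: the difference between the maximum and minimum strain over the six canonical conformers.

CN at 0° is eclipsed. tBu at 0° is eclipsed with CN at 0° (2.8); NH2 at 120° is eclipsed with H at 120° (1.7); H at 240° is eclipsed with H at 240° (1.0). Total 5.5 kcal/mol.
CN at 60° is staggered. tBu at 0° is gauche with CN at 60° (1.0); NH2 at 120° is gauche with CN at 60° (0.6). Total 1.6 kcal/mol.
CN at 120° is eclipsed. tBu at 0° is eclipsed with H at 0° (2.1); NH2 at 120° is eclipsed with CN at 120° (1.8); H at 240° is eclipsed with H at 240° (1.0). Total 4.9 kcal/mol.
CN at 180° is staggered. NH2 at 120° is gauche with CN at 180° (0.6). Total 0.6 kcal/mol.
CN at 240° is eclipsed. tBu at 0° is eclipsed with H at 0° (2.1); NH2 at 120° is eclipsed with H at 120° (1.7); H at 240° is eclipsed with CN at 240° (1.5). Total 5.3 kcal/mol.
CN at 300° is staggered. tBu at 0° is gauche with CN at 300° (1.0). Total 1.0 kcal/mol.
Max at 0° (5.5 kcal/mol), min at 180° (0.6 kcal/mol); barrier = 4.9 kcal/mol.

4.9 kcal/mol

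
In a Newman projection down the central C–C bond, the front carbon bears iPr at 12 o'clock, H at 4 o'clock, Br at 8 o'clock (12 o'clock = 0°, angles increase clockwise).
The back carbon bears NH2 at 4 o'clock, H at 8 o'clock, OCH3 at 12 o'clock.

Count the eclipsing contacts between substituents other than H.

1

Non-H eclipsing pairs: iPr(0°)/OCH3(0°) — 1 interaction.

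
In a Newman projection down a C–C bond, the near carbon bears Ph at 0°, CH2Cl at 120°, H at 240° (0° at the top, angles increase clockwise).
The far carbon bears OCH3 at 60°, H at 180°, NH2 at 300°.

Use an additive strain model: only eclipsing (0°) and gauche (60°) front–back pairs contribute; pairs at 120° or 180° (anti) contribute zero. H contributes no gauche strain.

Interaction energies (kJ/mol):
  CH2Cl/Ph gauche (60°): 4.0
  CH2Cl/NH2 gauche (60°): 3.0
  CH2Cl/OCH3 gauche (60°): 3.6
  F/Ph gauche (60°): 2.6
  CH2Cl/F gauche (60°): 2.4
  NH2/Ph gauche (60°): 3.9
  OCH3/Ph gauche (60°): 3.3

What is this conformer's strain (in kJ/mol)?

This conformer (staggered): Ph(0°)/OCH3(60°) gauche 3.3; Ph(0°)/NH2(300°) gauche 3.9; CH2Cl(120°)/OCH3(60°) gauche 3.6 → 10.8 kJ/mol.

10.8 kJ/mol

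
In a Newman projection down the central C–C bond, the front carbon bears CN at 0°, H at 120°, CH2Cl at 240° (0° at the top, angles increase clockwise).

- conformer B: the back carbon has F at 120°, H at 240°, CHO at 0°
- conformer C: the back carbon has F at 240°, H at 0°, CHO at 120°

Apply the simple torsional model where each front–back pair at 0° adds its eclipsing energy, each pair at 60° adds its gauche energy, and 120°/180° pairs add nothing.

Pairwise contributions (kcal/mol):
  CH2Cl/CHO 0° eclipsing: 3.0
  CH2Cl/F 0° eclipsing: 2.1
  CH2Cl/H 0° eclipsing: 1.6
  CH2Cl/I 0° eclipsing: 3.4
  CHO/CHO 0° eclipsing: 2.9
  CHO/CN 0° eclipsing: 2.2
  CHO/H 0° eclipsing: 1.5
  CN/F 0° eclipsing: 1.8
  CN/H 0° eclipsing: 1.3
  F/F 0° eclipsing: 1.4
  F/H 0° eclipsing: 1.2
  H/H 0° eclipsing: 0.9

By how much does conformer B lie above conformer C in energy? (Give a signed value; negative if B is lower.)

+0.1 kcal/mol

B is eclipsed. CN at 0° is eclipsed with CHO at 0° (2.2); H at 120° is eclipsed with F at 120° (1.2); CH2Cl at 240° is eclipsed with H at 240° (1.6). Total 5.0 kcal/mol.
C is eclipsed. CN at 0° is eclipsed with H at 0° (1.3); H at 120° is eclipsed with CHO at 120° (1.5); CH2Cl at 240° is eclipsed with F at 240° (2.1). Total 4.9 kcal/mol.
E(B) − E(C) = 5.0 − 4.9 = +0.1 kcal/mol.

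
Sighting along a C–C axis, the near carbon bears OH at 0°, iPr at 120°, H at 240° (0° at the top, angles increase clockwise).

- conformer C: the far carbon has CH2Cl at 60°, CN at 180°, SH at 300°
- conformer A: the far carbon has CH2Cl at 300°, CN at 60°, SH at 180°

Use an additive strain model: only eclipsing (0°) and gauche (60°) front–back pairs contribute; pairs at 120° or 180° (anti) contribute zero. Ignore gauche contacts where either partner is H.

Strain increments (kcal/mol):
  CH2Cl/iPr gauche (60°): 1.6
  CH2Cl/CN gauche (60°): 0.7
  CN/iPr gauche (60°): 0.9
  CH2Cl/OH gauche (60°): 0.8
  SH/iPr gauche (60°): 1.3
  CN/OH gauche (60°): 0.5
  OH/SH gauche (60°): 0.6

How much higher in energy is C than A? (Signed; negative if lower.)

C is staggered. OH at 0° is gauche with CH2Cl at 60° (0.8); OH at 0° is gauche with SH at 300° (0.6); iPr at 120° is gauche with CH2Cl at 60° (1.6); iPr at 120° is gauche with CN at 180° (0.9). Total 3.9 kcal/mol.
A is staggered. OH at 0° is gauche with CH2Cl at 300° (0.8); OH at 0° is gauche with CN at 60° (0.5); iPr at 120° is gauche with CN at 60° (0.9); iPr at 120° is gauche with SH at 180° (1.3). Total 3.5 kcal/mol.
E(C) − E(A) = 3.9 − 3.5 = +0.4 kcal/mol.

+0.4 kcal/mol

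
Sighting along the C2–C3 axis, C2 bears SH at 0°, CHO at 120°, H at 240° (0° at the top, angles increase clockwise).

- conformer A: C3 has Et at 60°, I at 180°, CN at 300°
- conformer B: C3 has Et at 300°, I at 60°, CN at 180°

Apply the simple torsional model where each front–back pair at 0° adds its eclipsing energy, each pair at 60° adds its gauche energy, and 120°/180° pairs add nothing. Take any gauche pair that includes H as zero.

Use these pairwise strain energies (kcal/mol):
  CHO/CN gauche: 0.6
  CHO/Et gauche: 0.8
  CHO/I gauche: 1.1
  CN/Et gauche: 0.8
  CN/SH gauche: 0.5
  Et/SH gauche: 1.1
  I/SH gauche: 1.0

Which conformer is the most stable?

A (staggered): SH–Et gauche, SH–CN gauche, CHO–Et gauche, CHO–I gauche; 1.1 + 0.5 + 0.8 + 1.1 = 3.5 kcal/mol.
B (staggered): SH–Et gauche, SH–I gauche, CHO–I gauche, CHO–CN gauche; 1.1 + 1.0 + 1.1 + 0.6 = 3.8 kcal/mol.
A has the lowest total (3.5 kcal/mol).

A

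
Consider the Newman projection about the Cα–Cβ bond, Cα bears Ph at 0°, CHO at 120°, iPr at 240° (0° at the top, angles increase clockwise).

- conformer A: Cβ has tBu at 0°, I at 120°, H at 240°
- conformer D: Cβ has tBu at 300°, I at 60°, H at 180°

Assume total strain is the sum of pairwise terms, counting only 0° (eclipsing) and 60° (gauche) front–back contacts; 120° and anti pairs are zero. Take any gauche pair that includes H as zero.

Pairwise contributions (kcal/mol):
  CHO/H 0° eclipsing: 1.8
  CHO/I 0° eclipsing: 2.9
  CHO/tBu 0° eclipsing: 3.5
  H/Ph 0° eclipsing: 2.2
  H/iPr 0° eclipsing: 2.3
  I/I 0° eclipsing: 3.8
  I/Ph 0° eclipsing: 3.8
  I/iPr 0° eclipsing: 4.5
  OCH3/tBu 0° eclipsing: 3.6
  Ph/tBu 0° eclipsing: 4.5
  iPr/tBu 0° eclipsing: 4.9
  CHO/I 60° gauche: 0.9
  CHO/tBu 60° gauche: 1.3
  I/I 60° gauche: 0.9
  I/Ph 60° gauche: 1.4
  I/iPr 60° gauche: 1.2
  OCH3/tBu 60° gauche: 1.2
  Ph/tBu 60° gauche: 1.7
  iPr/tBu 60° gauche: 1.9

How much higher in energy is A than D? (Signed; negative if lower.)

A (eclipsed): Ph–tBu eclipsed, CHO–I eclipsed, iPr–H eclipsed; 4.5 + 2.9 + 2.3 = 9.7 kcal/mol.
D (staggered): Ph–tBu gauche, Ph–I gauche, CHO–I gauche, iPr–tBu gauche; 1.7 + 1.4 + 0.9 + 1.9 = 5.9 kcal/mol.
E(A) − E(D) = 9.7 − 5.9 = +3.8 kcal/mol.

+3.8 kcal/mol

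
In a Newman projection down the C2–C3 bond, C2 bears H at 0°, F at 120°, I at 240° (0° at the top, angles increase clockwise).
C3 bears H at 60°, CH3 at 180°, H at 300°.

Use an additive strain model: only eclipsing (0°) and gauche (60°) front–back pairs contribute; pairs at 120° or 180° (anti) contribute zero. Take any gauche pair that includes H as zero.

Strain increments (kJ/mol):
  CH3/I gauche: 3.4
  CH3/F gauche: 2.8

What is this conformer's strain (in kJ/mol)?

This conformer is staggered. F at 120° is gauche with CH3 at 180° (2.8); I at 240° is gauche with CH3 at 180° (3.4). Total 6.2 kJ/mol.

6.2 kJ/mol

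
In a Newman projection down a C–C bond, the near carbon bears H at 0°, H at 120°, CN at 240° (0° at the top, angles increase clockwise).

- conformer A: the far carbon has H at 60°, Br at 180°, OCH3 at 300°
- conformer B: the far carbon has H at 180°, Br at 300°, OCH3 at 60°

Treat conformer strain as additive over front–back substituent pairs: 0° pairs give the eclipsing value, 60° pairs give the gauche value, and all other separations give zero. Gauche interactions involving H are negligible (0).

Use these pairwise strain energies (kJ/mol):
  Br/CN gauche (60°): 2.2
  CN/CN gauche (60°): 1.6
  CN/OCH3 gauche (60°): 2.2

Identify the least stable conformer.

A is staggered. CN at 240° is gauche with Br at 180° (2.2); CN at 240° is gauche with OCH3 at 300° (2.2). Total 4.4 kJ/mol.
B is staggered. CN at 240° is gauche with Br at 300° (2.2). Total 2.2 kJ/mol.
A has the highest total (4.4 kJ/mol).

A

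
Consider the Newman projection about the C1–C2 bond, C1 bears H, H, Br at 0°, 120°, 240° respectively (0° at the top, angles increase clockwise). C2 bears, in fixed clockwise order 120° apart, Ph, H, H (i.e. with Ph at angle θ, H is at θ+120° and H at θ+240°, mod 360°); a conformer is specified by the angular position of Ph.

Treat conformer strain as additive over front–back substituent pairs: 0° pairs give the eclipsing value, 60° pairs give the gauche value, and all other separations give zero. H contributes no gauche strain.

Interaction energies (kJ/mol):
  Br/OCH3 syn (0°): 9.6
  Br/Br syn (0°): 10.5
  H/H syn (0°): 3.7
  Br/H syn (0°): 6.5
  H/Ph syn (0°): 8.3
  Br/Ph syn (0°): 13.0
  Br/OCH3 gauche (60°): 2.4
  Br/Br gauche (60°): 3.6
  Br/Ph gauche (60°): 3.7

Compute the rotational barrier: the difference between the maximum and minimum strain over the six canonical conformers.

20.4 kJ/mol

Ph at 0° (eclipsed): H–Ph eclipsed, H–H eclipsed, Br–H eclipsed; 8.3 + 3.7 + 6.5 = 18.5 kJ/mol.
Ph at 60° (staggered): no non-H gauche contacts → 0.0 kJ/mol.
Ph at 120° (eclipsed): H–H eclipsed, H–Ph eclipsed, Br–H eclipsed; 3.7 + 8.3 + 6.5 = 18.5 kJ/mol.
Ph at 180° (staggered): Br–Ph gauche; 3.7 = 3.7 kJ/mol.
Ph at 240° (eclipsed): H–H eclipsed, H–H eclipsed, Br–Ph eclipsed; 3.7 + 3.7 + 13.0 = 20.4 kJ/mol.
Ph at 300° (staggered): Br–Ph gauche; 3.7 = 3.7 kJ/mol.
Max at 240° (20.4 kJ/mol), min at 60° (0.0 kJ/mol); barrier = 20.4 kJ/mol.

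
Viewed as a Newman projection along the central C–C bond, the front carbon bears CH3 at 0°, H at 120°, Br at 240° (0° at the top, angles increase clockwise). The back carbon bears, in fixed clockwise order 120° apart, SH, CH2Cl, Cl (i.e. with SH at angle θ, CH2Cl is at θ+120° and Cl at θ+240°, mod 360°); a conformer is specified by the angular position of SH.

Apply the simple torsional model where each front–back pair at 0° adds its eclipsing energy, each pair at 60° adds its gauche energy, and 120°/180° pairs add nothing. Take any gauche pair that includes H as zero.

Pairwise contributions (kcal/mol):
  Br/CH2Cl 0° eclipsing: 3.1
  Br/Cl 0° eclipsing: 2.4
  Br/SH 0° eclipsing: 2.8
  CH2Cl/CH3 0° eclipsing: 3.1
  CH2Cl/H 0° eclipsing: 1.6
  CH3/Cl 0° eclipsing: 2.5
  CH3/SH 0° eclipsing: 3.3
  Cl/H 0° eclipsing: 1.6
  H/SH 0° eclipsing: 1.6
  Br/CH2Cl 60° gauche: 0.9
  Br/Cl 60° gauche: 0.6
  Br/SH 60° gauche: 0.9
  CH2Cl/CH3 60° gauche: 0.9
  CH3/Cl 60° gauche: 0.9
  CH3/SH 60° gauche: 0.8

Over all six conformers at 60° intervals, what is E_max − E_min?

SH at 0° (eclipsed): CH3(0°)/SH(0°) eclipsed 3.3; H(120°)/CH2Cl(120°) eclipsed 1.6; Br(240°)/Cl(240°) eclipsed 2.4 → 7.3 kcal/mol.
SH at 60° (staggered): CH3(0°)/SH(60°) gauche 0.8; CH3(0°)/Cl(300°) gauche 0.9; Br(240°)/CH2Cl(180°) gauche 0.9; Br(240°)/Cl(300°) gauche 0.6 → 3.2 kcal/mol.
SH at 120° (eclipsed): CH3(0°)/Cl(0°) eclipsed 2.5; H(120°)/SH(120°) eclipsed 1.6; Br(240°)/CH2Cl(240°) eclipsed 3.1 → 7.2 kcal/mol.
SH at 180° (staggered): CH3(0°)/CH2Cl(300°) gauche 0.9; CH3(0°)/Cl(60°) gauche 0.9; Br(240°)/SH(180°) gauche 0.9; Br(240°)/CH2Cl(300°) gauche 0.9 → 3.6 kcal/mol.
SH at 240° (eclipsed): CH3(0°)/CH2Cl(0°) eclipsed 3.1; H(120°)/Cl(120°) eclipsed 1.6; Br(240°)/SH(240°) eclipsed 2.8 → 7.5 kcal/mol.
SH at 300° (staggered): CH3(0°)/SH(300°) gauche 0.8; CH3(0°)/CH2Cl(60°) gauche 0.9; Br(240°)/SH(300°) gauche 0.9; Br(240°)/Cl(180°) gauche 0.6 → 3.2 kcal/mol.
Max at 240° (7.5 kcal/mol), min at 60° (3.2 kcal/mol); barrier = 4.3 kcal/mol.

4.3 kcal/mol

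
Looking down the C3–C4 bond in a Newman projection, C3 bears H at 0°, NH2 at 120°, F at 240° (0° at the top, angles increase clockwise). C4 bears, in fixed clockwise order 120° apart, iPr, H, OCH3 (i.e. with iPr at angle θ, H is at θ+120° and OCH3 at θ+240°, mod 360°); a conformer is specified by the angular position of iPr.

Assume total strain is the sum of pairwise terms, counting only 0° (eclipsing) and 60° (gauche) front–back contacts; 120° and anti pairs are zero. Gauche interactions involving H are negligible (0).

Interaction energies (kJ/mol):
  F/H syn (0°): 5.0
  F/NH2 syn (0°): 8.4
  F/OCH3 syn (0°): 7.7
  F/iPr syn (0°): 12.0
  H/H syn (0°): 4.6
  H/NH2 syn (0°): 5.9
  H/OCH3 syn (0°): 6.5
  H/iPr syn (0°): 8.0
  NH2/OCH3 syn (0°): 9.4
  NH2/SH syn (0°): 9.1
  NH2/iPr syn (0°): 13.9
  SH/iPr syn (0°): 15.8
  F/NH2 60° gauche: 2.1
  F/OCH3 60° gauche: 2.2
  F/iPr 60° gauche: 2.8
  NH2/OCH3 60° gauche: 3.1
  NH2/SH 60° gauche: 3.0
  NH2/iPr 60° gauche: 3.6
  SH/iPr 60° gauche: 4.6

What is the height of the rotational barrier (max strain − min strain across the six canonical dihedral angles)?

iPr at 0° (eclipsed): H–iPr eclipsed, NH2–H eclipsed, F–OCH3 eclipsed; 8.0 + 5.9 + 7.7 = 21.6 kJ/mol.
iPr at 60° (staggered): NH2–iPr gauche, F–OCH3 gauche; 3.6 + 2.2 = 5.8 kJ/mol.
iPr at 120° (eclipsed): H–OCH3 eclipsed, NH2–iPr eclipsed, F–H eclipsed; 6.5 + 13.9 + 5.0 = 25.4 kJ/mol.
iPr at 180° (staggered): NH2–iPr gauche, NH2–OCH3 gauche, F–iPr gauche; 3.6 + 3.1 + 2.8 = 9.5 kJ/mol.
iPr at 240° (eclipsed): H–H eclipsed, NH2–OCH3 eclipsed, F–iPr eclipsed; 4.6 + 9.4 + 12.0 = 26.0 kJ/mol.
iPr at 300° (staggered): NH2–OCH3 gauche, F–iPr gauche, F–OCH3 gauche; 3.1 + 2.8 + 2.2 = 8.1 kJ/mol.
Max at 240° (26.0 kJ/mol), min at 60° (5.8 kJ/mol); barrier = 20.2 kJ/mol.

20.2 kJ/mol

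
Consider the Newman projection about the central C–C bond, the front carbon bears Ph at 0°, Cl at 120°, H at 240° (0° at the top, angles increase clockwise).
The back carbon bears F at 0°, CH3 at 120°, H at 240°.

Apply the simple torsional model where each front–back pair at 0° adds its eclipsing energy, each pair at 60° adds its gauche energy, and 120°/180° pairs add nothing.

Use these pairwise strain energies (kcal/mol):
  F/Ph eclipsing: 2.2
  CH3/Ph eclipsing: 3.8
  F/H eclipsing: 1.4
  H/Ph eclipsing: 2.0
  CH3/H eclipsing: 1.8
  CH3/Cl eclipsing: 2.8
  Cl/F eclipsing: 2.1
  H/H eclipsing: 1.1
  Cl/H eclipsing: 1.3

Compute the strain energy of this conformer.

6.1 kcal/mol

This conformer is eclipsed. Ph at 0° is eclipsed with F at 0° (2.2); Cl at 120° is eclipsed with CH3 at 120° (2.8); H at 240° is eclipsed with H at 240° (1.1). Total 6.1 kcal/mol.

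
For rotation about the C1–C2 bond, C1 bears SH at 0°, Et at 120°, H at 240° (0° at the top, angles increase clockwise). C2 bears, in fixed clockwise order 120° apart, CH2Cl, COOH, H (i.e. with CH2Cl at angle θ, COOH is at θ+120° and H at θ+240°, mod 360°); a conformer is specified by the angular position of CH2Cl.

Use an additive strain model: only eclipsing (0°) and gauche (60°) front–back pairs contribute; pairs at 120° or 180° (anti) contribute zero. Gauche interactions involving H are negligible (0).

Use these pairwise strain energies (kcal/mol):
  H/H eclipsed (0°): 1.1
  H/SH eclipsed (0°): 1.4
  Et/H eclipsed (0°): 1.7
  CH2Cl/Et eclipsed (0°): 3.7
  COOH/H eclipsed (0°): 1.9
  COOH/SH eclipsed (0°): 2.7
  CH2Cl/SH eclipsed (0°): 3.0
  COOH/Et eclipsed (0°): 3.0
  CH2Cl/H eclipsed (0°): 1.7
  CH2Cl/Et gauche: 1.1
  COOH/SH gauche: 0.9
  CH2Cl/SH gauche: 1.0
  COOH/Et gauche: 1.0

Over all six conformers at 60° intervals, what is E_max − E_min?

5.1 kcal/mol

CH2Cl at 0° (eclipsed): SH–CH2Cl eclipsed, Et–COOH eclipsed, H–H eclipsed; 3.0 + 3.0 + 1.1 = 7.1 kcal/mol.
CH2Cl at 60° (staggered): SH–CH2Cl gauche, Et–CH2Cl gauche, Et–COOH gauche; 1.0 + 1.1 + 1.0 = 3.1 kcal/mol.
CH2Cl at 120° (eclipsed): SH–H eclipsed, Et–CH2Cl eclipsed, H–COOH eclipsed; 1.4 + 3.7 + 1.9 = 7.0 kcal/mol.
CH2Cl at 180° (staggered): SH–COOH gauche, Et–CH2Cl gauche; 0.9 + 1.1 = 2.0 kcal/mol.
CH2Cl at 240° (eclipsed): SH–COOH eclipsed, Et–H eclipsed, H–CH2Cl eclipsed; 2.7 + 1.7 + 1.7 = 6.1 kcal/mol.
CH2Cl at 300° (staggered): SH–CH2Cl gauche, SH–COOH gauche, Et–COOH gauche; 1.0 + 0.9 + 1.0 = 2.9 kcal/mol.
Max at 0° (7.1 kcal/mol), min at 180° (2.0 kcal/mol); barrier = 5.1 kcal/mol.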